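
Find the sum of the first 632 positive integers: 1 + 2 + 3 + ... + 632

Formula: ∑k = n(n+1)/2
= 632×633/2
= 400056/2
= 200028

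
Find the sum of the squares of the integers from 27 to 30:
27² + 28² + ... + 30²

Use ∑_{k=1}^{n} k² = n(n+1)(2n+1)/6, then subtract the first 26 terms.
∑_{k=1}^{30} k² = 30×31×61/6 = 9455
∑_{k=1}^{26} k² = 26×27×53/6 = 6201
∑_{k=27}^{30} k² = 9455 - 6201 = 3254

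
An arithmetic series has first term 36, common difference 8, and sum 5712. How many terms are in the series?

Using S = n/2 × [2a + (n-1)d]
5712 = n/2 × [2(36) + (n-1)(8)]
5712 = n/2 × [72 + 8n - 8]
11424 = n × [64 + 8n]
8n² + (64)n - 11424 = 0
Discriminant: Δ = (64)² - 4(8)(-11424) = 4096 + 365568 = 369664
√Δ = 608
n = [-(64) + √Δ] / (2·8) = (-64 + 608) / 16 = 544 / 16 = 34
(The negative root is discarded since n must be a positive integer.)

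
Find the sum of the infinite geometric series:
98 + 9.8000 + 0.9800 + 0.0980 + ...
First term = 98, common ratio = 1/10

For |r| < 1, S = a / (1 - r)
S = 98 / (1 - (1/10))
S = 98 / (9/10)
S = 980/9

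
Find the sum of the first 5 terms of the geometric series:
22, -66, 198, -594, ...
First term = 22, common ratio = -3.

Sₙ = a(1 - rⁿ) / (1 - r)
S_5 = 22(1 - (-3)^5) / (1 - (-3))
S_5 = 22(1 - (-243)) / (4)
S_5 = 1342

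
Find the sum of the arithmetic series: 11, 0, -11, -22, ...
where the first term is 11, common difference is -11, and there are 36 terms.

Sₙ = n/2 × (first + last)
Last term = a + (n-1)d = 11 + (36-1)×(-11) = -374
S_36 = 36/2 × (11 + (-374))
S_36 = 36/2 × (-363) = -6534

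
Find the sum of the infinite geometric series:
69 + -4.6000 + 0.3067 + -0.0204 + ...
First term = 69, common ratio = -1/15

For |r| < 1, S = a / (1 - r)
S = 69 / (1 - (-1/15))
S = 69 / (16/15)
S = 1035/16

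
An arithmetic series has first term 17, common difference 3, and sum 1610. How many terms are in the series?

Using S = n/2 × [2a + (n-1)d]
1610 = n/2 × [2(17) + (n-1)(3)]
1610 = n/2 × [34 + 3n - 3]
3220 = n × [31 + 3n]
3n² + (31)n - 3220 = 0
Discriminant: Δ = (31)² - 4(3)(-3220) = 961 + 38640 = 39601
√Δ = 199
n = [-(31) + √Δ] / (2·3) = (-31 + 199) / 6 = 168 / 6 = 28
(The negative root is discarded since n must be a positive integer.)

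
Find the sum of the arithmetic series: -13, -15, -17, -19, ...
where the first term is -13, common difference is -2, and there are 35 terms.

Sₙ = n/2 × (first + last)
Last term = a + (n-1)d = -13 + (35-1)×(-2) = -81
S_35 = 35/2 × (-13 + (-81))
S_35 = 35/2 × (-94) = -1645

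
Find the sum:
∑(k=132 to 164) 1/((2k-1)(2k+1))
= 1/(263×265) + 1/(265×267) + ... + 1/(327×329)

Partial fractions: 1/((2k-1)(2k+1)) = (1/2)[1/(2k-1) - 1/(2k+1)]
The series telescopes:
= (1/2)[1/263 - 1/329]
= 33/86527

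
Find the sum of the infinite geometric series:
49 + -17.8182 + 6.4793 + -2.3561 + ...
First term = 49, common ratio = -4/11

For |r| < 1, S = a / (1 - r)
S = 49 / (1 - (-4/11))
S = 49 / (15/11)
S = 539/15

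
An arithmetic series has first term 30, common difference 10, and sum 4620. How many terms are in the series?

Using S = n/2 × [2a + (n-1)d]
4620 = n/2 × [2(30) + (n-1)(10)]
4620 = n/2 × [60 + 10n - 10]
9240 = n × [50 + 10n]
10n² + (50)n - 9240 = 0
Discriminant: Δ = (50)² - 4(10)(-9240) = 2500 + 369600 = 372100
√Δ = 610
n = [-(50) + √Δ] / (2·10) = (-50 + 610) / 20 = 560 / 20 = 28
(The negative root is discarded since n must be a positive integer.)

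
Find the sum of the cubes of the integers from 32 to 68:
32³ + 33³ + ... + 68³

Use ∑_{k=1}^{n} k³ = [n(n+1)/2]², then subtract the first 31 terms.
∑_{k=1}^{68} k³ = [68×69/2]² = 2346² = 5503716
∑_{k=1}^{31} k³ = [31×32/2]² = 496² = 246016
∑_{k=32}^{68} k³ = 5503716 - 246016 = 5257700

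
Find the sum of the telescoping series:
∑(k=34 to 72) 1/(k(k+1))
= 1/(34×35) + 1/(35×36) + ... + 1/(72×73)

Partial fractions: 1/(k(k+1)) = 1/k - 1/(k+1)
The series telescopes:
= (1/34 - 1/35) + (1/35 - 1/36) + ... + (1/72 - 1/73)
= 1/34 - 1/73
= 39/2482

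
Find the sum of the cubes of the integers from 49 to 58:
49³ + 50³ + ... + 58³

Use ∑_{k=1}^{n} k³ = [n(n+1)/2]², then subtract the first 48 terms.
∑_{k=1}^{58} k³ = [58×59/2]² = 1711² = 2927521
∑_{k=1}^{48} k³ = [48×49/2]² = 1176² = 1382976
∑_{k=49}^{58} k³ = 2927521 - 1382976 = 1544545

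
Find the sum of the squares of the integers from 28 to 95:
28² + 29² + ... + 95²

Use ∑_{k=1}^{n} k² = n(n+1)(2n+1)/6, then subtract the first 27 terms.
∑_{k=1}^{95} k² = 95×96×191/6 = 290320
∑_{k=1}^{27} k² = 27×28×55/6 = 6930
∑_{k=28}^{95} k² = 290320 - 6930 = 283390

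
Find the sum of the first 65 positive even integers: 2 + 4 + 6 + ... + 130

Sum of first n even numbers = n(n+1)
= 65×66
= 4290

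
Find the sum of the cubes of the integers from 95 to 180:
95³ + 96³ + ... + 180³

Use ∑_{k=1}^{n} k³ = [n(n+1)/2]², then subtract the first 94 terms.
∑_{k=1}^{180} k³ = [180×181/2]² = 16290² = 265364100
∑_{k=1}^{94} k³ = [94×95/2]² = 4465² = 19936225
∑_{k=95}^{180} k³ = 265364100 - 19936225 = 245427875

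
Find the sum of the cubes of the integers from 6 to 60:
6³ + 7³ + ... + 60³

Use ∑_{k=1}^{n} k³ = [n(n+1)/2]², then subtract the first 5 terms.
∑_{k=1}^{60} k³ = [60×61/2]² = 1830² = 3348900
∑_{k=1}^{5} k³ = [5×6/2]² = 15² = 225
∑_{k=6}^{60} k³ = 3348900 - 225 = 3348675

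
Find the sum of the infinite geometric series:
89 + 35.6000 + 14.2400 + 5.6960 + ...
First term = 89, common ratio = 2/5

For |r| < 1, S = a / (1 - r)
S = 89 / (1 - (2/5))
S = 89 / (3/5)
S = 445/3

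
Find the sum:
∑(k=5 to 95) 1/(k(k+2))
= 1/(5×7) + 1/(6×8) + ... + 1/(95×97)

Partial fractions: 1/(k(k+2)) = (1/2)[1/k - 1/(k+2)]
Telescoping leaves the first two and last two terms:
= (1/2)[1/5 + 1/6 - 1/96 - 1/97]
= 5369/31040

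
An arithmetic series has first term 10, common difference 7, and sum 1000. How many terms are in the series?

Using S = n/2 × [2a + (n-1)d]
1000 = n/2 × [2(10) + (n-1)(7)]
1000 = n/2 × [20 + 7n - 7]
2000 = n × [13 + 7n]
7n² + (13)n - 2000 = 0
Discriminant: Δ = (13)² - 4(7)(-2000) = 169 + 56000 = 56169
√Δ = 237
n = [-(13) + √Δ] / (2·7) = (-13 + 237) / 14 = 224 / 14 = 16
(The negative root is discarded since n must be a positive integer.)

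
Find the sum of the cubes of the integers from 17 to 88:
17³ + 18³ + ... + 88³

Use ∑_{k=1}^{n} k³ = [n(n+1)/2]², then subtract the first 16 terms.
∑_{k=1}^{88} k³ = [88×89/2]² = 3916² = 15335056
∑_{k=1}^{16} k³ = [16×17/2]² = 136² = 18496
∑_{k=17}^{88} k³ = 15335056 - 18496 = 15316560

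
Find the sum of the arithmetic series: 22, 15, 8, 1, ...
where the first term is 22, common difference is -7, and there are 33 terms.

Sₙ = n/2 × (first + last)
Last term = a + (n-1)d = 22 + (33-1)×(-7) = -202
S_33 = 33/2 × (22 + (-202))
S_33 = 33/2 × (-180) = -2970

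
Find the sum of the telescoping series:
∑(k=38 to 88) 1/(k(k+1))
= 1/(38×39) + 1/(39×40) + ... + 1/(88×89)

Partial fractions: 1/(k(k+1)) = 1/k - 1/(k+1)
The series telescopes:
= (1/38 - 1/39) + (1/39 - 1/40) + ... + (1/88 - 1/89)
= 1/38 - 1/89
= 51/3382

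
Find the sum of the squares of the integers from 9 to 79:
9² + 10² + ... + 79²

Use ∑_{k=1}^{n} k² = n(n+1)(2n+1)/6, then subtract the first 8 terms.
∑_{k=1}^{79} k² = 79×80×159/6 = 167480
∑_{k=1}^{8} k² = 8×9×17/6 = 204
∑_{k=9}^{79} k² = 167480 - 204 = 167276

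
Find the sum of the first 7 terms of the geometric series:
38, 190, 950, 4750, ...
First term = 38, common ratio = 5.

Sₙ = a(1 - rⁿ) / (1 - r)
S_7 = 38(1 - 5^7) / (1 - 5)
S_7 = 38(1 - 78125) / (-4)
S_7 = 742178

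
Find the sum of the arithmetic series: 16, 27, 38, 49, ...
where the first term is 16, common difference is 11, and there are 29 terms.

Sₙ = n/2 × (first + last)
Last term = a + (n-1)d = 16 + (29-1)×11 = 324
S_29 = 29/2 × (16 + 324)
S_29 = 29/2 × 340 = 4930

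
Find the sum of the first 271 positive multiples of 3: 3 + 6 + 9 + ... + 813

Factor out 3: = 3(1 + 2 + ... + 271) = 3 × n(n+1)/2
= 3 × 271×272/2
= 3 × 36856
= 110568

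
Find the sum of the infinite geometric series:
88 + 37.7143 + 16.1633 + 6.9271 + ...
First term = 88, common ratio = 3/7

For |r| < 1, S = a / (1 - r)
S = 88 / (1 - (3/7))
S = 88 / (4/7)
S = 154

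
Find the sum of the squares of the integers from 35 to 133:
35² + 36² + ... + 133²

Use ∑_{k=1}^{n} k² = n(n+1)(2n+1)/6, then subtract the first 34 terms.
∑_{k=1}^{133} k² = 133×134×267/6 = 793079
∑_{k=1}^{34} k² = 34×35×69/6 = 13685
∑_{k=35}^{133} k² = 793079 - 13685 = 779394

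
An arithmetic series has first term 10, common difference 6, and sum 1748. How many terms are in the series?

Using S = n/2 × [2a + (n-1)d]
1748 = n/2 × [2(10) + (n-1)(6)]
1748 = n/2 × [20 + 6n - 6]
3496 = n × [14 + 6n]
6n² + (14)n - 3496 = 0
Discriminant: Δ = (14)² - 4(6)(-3496) = 196 + 83904 = 84100
√Δ = 290
n = [-(14) + √Δ] / (2·6) = (-14 + 290) / 12 = 276 / 12 = 23
(The negative root is discarded since n must be a positive integer.)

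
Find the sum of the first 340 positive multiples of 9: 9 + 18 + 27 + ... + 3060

Factor out 9: = 9(1 + 2 + ... + 340) = 9 × n(n+1)/2
= 9 × 340×341/2
= 9 × 57970
= 521730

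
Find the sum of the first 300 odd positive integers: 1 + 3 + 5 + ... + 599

Sum of first n odd numbers = n²
= 300²
= 90000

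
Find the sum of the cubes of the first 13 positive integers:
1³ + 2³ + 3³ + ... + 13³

Formula: ∑k³ = [n(n+1)/2]²
= [13×14/2]²
= 91²
= 8281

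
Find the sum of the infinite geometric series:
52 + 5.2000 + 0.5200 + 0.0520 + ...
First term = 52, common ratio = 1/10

For |r| < 1, S = a / (1 - r)
S = 52 / (1 - (1/10))
S = 52 / (9/10)
S = 520/9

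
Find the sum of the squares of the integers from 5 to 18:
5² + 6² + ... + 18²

Use ∑_{k=1}^{n} k² = n(n+1)(2n+1)/6, then subtract the first 4 terms.
∑_{k=1}^{18} k² = 18×19×37/6 = 2109
∑_{k=1}^{4} k² = 4×5×9/6 = 30
∑_{k=5}^{18} k² = 2109 - 30 = 2079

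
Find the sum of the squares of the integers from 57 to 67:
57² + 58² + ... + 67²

Use ∑_{k=1}^{n} k² = n(n+1)(2n+1)/6, then subtract the first 56 terms.
∑_{k=1}^{67} k² = 67×68×135/6 = 102510
∑_{k=1}^{56} k² = 56×57×113/6 = 60116
∑_{k=57}^{67} k² = 102510 - 60116 = 42394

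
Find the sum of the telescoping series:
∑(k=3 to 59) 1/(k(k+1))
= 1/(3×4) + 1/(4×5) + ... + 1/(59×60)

Partial fractions: 1/(k(k+1)) = 1/k - 1/(k+1)
The series telescopes:
= (1/3 - 1/4) + (1/4 - 1/5) + ... + (1/59 - 1/60)
= 1/3 - 1/60
= 19/60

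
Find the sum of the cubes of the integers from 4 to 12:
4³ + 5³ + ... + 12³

Use ∑_{k=1}^{n} k³ = [n(n+1)/2]², then subtract the first 3 terms.
∑_{k=1}^{12} k³ = [12×13/2]² = 78² = 6084
∑_{k=1}^{3} k³ = [3×4/2]² = 6² = 36
∑_{k=4}^{12} k³ = 6084 - 36 = 6048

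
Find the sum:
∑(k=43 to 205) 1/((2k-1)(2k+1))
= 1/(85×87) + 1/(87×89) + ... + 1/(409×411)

Partial fractions: 1/((2k-1)(2k+1)) = (1/2)[1/(2k-1) - 1/(2k+1)]
The series telescopes:
= (1/2)[1/85 - 1/411]
= 163/34935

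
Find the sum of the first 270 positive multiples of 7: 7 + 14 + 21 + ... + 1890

Factor out 7: = 7(1 + 2 + ... + 270) = 7 × n(n+1)/2
= 7 × 270×271/2
= 7 × 36585
= 256095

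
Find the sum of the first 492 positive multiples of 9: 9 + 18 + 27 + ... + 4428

Factor out 9: = 9(1 + 2 + ... + 492) = 9 × n(n+1)/2
= 9 × 492×493/2
= 9 × 121278
= 1091502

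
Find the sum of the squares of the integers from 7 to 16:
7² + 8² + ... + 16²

Use ∑_{k=1}^{n} k² = n(n+1)(2n+1)/6, then subtract the first 6 terms.
∑_{k=1}^{16} k² = 16×17×33/6 = 1496
∑_{k=1}^{6} k² = 6×7×13/6 = 91
∑_{k=7}^{16} k² = 1496 - 91 = 1405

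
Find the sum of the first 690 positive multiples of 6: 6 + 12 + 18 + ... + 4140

Factor out 6: = 6(1 + 2 + ... + 690) = 6 × n(n+1)/2
= 6 × 690×691/2
= 6 × 238395
= 1430370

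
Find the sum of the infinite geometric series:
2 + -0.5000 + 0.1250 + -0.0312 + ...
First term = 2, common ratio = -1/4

For |r| < 1, S = a / (1 - r)
S = 2 / (1 - (-1/4))
S = 2 / (5/4)
S = 8/5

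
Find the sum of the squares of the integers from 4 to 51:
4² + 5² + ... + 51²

Use ∑_{k=1}^{n} k² = n(n+1)(2n+1)/6, then subtract the first 3 terms.
∑_{k=1}^{51} k² = 51×52×103/6 = 45526
∑_{k=1}^{3} k² = 3×4×7/6 = 14
∑_{k=4}^{51} k² = 45526 - 14 = 45512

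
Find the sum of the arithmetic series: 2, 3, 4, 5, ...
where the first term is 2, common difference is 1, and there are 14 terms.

Sₙ = n/2 × (first + last)
Last term = a + (n-1)d = 2 + (14-1)×1 = 15
S_14 = 14/2 × (2 + 15)
S_14 = 14/2 × 17 = 119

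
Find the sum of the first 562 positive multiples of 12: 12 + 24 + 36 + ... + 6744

Factor out 12: = 12(1 + 2 + ... + 562) = 12 × n(n+1)/2
= 12 × 562×563/2
= 12 × 158203
= 1898436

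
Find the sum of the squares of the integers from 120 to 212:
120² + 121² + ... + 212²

Use ∑_{k=1}^{n} k² = n(n+1)(2n+1)/6, then subtract the first 119 terms.
∑_{k=1}^{212} k² = 212×213×425/6 = 3198550
∑_{k=1}^{119} k² = 119×120×239/6 = 568820
∑_{k=120}^{212} k² = 3198550 - 568820 = 2629730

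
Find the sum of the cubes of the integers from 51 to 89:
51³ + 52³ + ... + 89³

Use ∑_{k=1}^{n} k³ = [n(n+1)/2]², then subtract the first 50 terms.
∑_{k=1}^{89} k³ = [89×90/2]² = 4005² = 16040025
∑_{k=1}^{50} k³ = [50×51/2]² = 1275² = 1625625
∑_{k=51}^{89} k³ = 16040025 - 1625625 = 14414400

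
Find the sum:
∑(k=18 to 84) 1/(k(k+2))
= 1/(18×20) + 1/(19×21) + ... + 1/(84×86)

Partial fractions: 1/(k(k+2)) = (1/2)[1/k - 1/(k+2)]
Telescoping leaves the first two and last two terms:
= (1/2)[1/18 + 1/19 - 1/85 - 1/86]
= 52997/1250010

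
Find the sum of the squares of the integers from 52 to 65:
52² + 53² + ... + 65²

Use ∑_{k=1}^{n} k² = n(n+1)(2n+1)/6, then subtract the first 51 terms.
∑_{k=1}^{65} k² = 65×66×131/6 = 93665
∑_{k=1}^{51} k² = 51×52×103/6 = 45526
∑_{k=52}^{65} k² = 93665 - 45526 = 48139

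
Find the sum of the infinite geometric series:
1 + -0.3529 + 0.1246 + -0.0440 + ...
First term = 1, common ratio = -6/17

For |r| < 1, S = a / (1 - r)
S = 1 / (1 - (-6/17))
S = 1 / (23/17)
S = 17/23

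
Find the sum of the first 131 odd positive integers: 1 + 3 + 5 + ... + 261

Sum of first n odd numbers = n²
= 131²
= 17161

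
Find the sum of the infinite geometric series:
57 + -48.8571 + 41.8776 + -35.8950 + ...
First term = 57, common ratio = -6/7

For |r| < 1, S = a / (1 - r)
S = 57 / (1 - (-6/7))
S = 57 / (13/7)
S = 399/13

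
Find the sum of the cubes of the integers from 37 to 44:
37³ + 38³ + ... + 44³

Use ∑_{k=1}^{n} k³ = [n(n+1)/2]², then subtract the first 36 terms.
∑_{k=1}^{44} k³ = [44×45/2]² = 990² = 980100
∑_{k=1}^{36} k³ = [36×37/2]² = 666² = 443556
∑_{k=37}^{44} k³ = 980100 - 443556 = 536544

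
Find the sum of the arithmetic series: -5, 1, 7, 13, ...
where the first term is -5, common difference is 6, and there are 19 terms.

Sₙ = n/2 × (first + last)
Last term = a + (n-1)d = -5 + (19-1)×6 = 103
S_19 = 19/2 × (-5 + 103)
S_19 = 19/2 × 98 = 931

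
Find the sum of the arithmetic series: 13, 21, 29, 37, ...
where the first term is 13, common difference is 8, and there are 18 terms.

Sₙ = n/2 × (first + last)
Last term = a + (n-1)d = 13 + (18-1)×8 = 149
S_18 = 18/2 × (13 + 149)
S_18 = 18/2 × 162 = 1458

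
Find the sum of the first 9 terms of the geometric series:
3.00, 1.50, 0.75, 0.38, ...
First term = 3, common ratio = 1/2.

Sₙ = a(1 - rⁿ) / (1 - r)
S_9 = 3(1 - (1/2)^9) / (1 - (1/2))
S_9 = 3(1 - (1/512)) / (1/2)
S_9 = 1533/256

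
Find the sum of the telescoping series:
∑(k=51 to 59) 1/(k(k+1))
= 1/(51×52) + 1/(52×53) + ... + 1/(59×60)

Partial fractions: 1/(k(k+1)) = 1/k - 1/(k+1)
The series telescopes:
= (1/51 - 1/52) + (1/52 - 1/53) + ... + (1/59 - 1/60)
= 1/51 - 1/60
= 1/340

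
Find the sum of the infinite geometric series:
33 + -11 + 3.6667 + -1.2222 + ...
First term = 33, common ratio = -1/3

For |r| < 1, S = a / (1 - r)
S = 33 / (1 - (-1/3))
S = 33 / (4/3)
S = 99/4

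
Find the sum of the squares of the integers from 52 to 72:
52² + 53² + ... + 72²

Use ∑_{k=1}^{n} k² = n(n+1)(2n+1)/6, then subtract the first 51 terms.
∑_{k=1}^{72} k² = 72×73×145/6 = 127020
∑_{k=1}^{51} k² = 51×52×103/6 = 45526
∑_{k=52}^{72} k² = 127020 - 45526 = 81494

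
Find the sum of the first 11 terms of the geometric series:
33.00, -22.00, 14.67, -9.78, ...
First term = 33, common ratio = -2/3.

Sₙ = a(1 - rⁿ) / (1 - r)
S_11 = 33(1 - (-2/3)^11) / (1 - (-2/3))
S_11 = 33(1 - (-2048/177147)) / (5/3)
S_11 = 394229/19683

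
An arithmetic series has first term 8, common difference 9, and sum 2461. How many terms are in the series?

Using S = n/2 × [2a + (n-1)d]
2461 = n/2 × [2(8) + (n-1)(9)]
2461 = n/2 × [16 + 9n - 9]
4922 = n × [7 + 9n]
9n² + (7)n - 4922 = 0
Discriminant: Δ = (7)² - 4(9)(-4922) = 49 + 177192 = 177241
√Δ = 421
n = [-(7) + √Δ] / (2·9) = (-7 + 421) / 18 = 414 / 18 = 23
(The negative root is discarded since n must be a positive integer.)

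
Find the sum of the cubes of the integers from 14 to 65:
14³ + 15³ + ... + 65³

Use ∑_{k=1}^{n} k³ = [n(n+1)/2]², then subtract the first 13 terms.
∑_{k=1}^{65} k³ = [65×66/2]² = 2145² = 4601025
∑_{k=1}^{13} k³ = [13×14/2]² = 91² = 8281
∑_{k=14}^{65} k³ = 4601025 - 8281 = 4592744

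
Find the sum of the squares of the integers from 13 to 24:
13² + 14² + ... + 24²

Use ∑_{k=1}^{n} k² = n(n+1)(2n+1)/6, then subtract the first 12 terms.
∑_{k=1}^{24} k² = 24×25×49/6 = 4900
∑_{k=1}^{12} k² = 12×13×25/6 = 650
∑_{k=13}^{24} k² = 4900 - 650 = 4250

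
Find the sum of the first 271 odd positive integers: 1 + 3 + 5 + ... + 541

Sum of first n odd numbers = n²
= 271²
= 73441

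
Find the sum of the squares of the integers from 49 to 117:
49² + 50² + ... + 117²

Use ∑_{k=1}^{n} k² = n(n+1)(2n+1)/6, then subtract the first 48 terms.
∑_{k=1}^{117} k² = 117×118×235/6 = 540735
∑_{k=1}^{48} k² = 48×49×97/6 = 38024
∑_{k=49}^{117} k² = 540735 - 38024 = 502711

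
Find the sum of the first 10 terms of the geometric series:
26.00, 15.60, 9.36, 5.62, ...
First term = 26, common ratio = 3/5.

Sₙ = a(1 - rⁿ) / (1 - r)
S_10 = 26(1 - (3/5)^10) / (1 - (3/5))
S_10 = 26(1 - (59049/9765625)) / (2/5)
S_10 = 126185488/1953125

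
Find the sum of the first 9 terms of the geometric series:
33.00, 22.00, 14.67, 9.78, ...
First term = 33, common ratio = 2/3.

Sₙ = a(1 - rⁿ) / (1 - r)
S_9 = 33(1 - (2/3)^9) / (1 - (2/3))
S_9 = 33(1 - (512/19683)) / (1/3)
S_9 = 210881/2187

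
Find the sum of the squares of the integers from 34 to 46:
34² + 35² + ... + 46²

Use ∑_{k=1}^{n} k² = n(n+1)(2n+1)/6, then subtract the first 33 terms.
∑_{k=1}^{46} k² = 46×47×93/6 = 33511
∑_{k=1}^{33} k² = 33×34×67/6 = 12529
∑_{k=34}^{46} k² = 33511 - 12529 = 20982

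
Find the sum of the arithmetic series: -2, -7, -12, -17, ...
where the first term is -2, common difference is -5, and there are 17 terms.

Sₙ = n/2 × (first + last)
Last term = a + (n-1)d = -2 + (17-1)×(-5) = -82
S_17 = 17/2 × (-2 + (-82))
S_17 = 17/2 × (-84) = -714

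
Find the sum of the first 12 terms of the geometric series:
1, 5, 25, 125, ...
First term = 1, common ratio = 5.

Sₙ = a(1 - rⁿ) / (1 - r)
S_12 = 1(1 - 5^12) / (1 - 5)
S_12 = 1(1 - 244140625) / (-4)
S_12 = 61035156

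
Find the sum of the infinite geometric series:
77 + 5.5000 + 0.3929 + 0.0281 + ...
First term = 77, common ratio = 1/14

For |r| < 1, S = a / (1 - r)
S = 77 / (1 - (1/14))
S = 77 / (13/14)
S = 1078/13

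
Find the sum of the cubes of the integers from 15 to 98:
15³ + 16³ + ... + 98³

Use ∑_{k=1}^{n} k³ = [n(n+1)/2]², then subtract the first 14 terms.
∑_{k=1}^{98} k³ = [98×99/2]² = 4851² = 23532201
∑_{k=1}^{14} k³ = [14×15/2]² = 105² = 11025
∑_{k=15}^{98} k³ = 23532201 - 11025 = 23521176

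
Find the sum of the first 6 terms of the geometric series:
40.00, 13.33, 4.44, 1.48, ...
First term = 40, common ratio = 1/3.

Sₙ = a(1 - rⁿ) / (1 - r)
S_6 = 40(1 - (1/3)^6) / (1 - (1/3))
S_6 = 40(1 - (1/729)) / (2/3)
S_6 = 14560/243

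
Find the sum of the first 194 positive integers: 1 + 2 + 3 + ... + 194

Formula: ∑k = n(n+1)/2
= 194×195/2
= 37830/2
= 18915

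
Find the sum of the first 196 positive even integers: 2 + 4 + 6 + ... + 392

Sum of first n even numbers = n(n+1)
= 196×197
= 38612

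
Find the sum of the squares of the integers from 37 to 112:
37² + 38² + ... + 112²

Use ∑_{k=1}^{n} k² = n(n+1)(2n+1)/6, then subtract the first 36 terms.
∑_{k=1}^{112} k² = 112×113×225/6 = 474600
∑_{k=1}^{36} k² = 36×37×73/6 = 16206
∑_{k=37}^{112} k² = 474600 - 16206 = 458394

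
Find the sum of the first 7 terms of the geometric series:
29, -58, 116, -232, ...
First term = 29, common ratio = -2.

Sₙ = a(1 - rⁿ) / (1 - r)
S_7 = 29(1 - (-2)^7) / (1 - (-2))
S_7 = 29(1 - (-128)) / (3)
S_7 = 1247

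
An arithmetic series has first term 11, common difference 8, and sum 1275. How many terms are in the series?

Using S = n/2 × [2a + (n-1)d]
1275 = n/2 × [2(11) + (n-1)(8)]
1275 = n/2 × [22 + 8n - 8]
2550 = n × [14 + 8n]
8n² + (14)n - 2550 = 0
Discriminant: Δ = (14)² - 4(8)(-2550) = 196 + 81600 = 81796
√Δ = 286
n = [-(14) + √Δ] / (2·8) = (-14 + 286) / 16 = 272 / 16 = 17
(The negative root is discarded since n must be a positive integer.)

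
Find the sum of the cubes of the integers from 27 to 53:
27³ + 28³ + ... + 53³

Use ∑_{k=1}^{n} k³ = [n(n+1)/2]², then subtract the first 26 terms.
∑_{k=1}^{53} k³ = [53×54/2]² = 1431² = 2047761
∑_{k=1}^{26} k³ = [26×27/2]² = 351² = 123201
∑_{k=27}^{53} k³ = 2047761 - 123201 = 1924560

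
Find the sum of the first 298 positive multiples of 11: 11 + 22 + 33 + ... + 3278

Factor out 11: = 11(1 + 2 + ... + 298) = 11 × n(n+1)/2
= 11 × 298×299/2
= 11 × 44551
= 490061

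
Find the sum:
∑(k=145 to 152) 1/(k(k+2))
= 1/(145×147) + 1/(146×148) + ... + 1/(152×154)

Partial fractions: 1/(k(k+2)) = (1/2)[1/k - 1/(k+2)]
Telescoping leaves the first two and last two terms:
= (1/2)[1/145 + 1/146 - 1/153 - 1/154]
= 44669/124701885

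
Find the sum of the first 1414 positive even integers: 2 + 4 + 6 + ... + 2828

Sum of first n even numbers = n(n+1)
= 1414×1415
= 2000810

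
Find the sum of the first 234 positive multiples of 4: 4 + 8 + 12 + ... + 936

Factor out 4: = 4(1 + 2 + ... + 234) = 4 × n(n+1)/2
= 4 × 234×235/2
= 4 × 27495
= 109980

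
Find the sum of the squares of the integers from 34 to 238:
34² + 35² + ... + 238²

Use ∑_{k=1}^{n} k² = n(n+1)(2n+1)/6, then subtract the first 33 terms.
∑_{k=1}^{238} k² = 238×239×477/6 = 4522119
∑_{k=1}^{33} k² = 33×34×67/6 = 12529
∑_{k=34}^{238} k² = 4522119 - 12529 = 4509590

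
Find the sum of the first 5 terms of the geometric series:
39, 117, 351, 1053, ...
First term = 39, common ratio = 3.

Sₙ = a(1 - rⁿ) / (1 - r)
S_5 = 39(1 - 3^5) / (1 - 3)
S_5 = 39(1 - 243) / (-2)
S_5 = 4719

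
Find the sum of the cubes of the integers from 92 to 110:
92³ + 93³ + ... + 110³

Use ∑_{k=1}^{n} k³ = [n(n+1)/2]², then subtract the first 91 terms.
∑_{k=1}^{110} k³ = [110×111/2]² = 6105² = 37271025
∑_{k=1}^{91} k³ = [91×92/2]² = 4186² = 17522596
∑_{k=92}^{110} k³ = 37271025 - 17522596 = 19748429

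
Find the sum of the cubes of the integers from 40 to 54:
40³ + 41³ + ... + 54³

Use ∑_{k=1}^{n} k³ = [n(n+1)/2]², then subtract the first 39 terms.
∑_{k=1}^{54} k³ = [54×55/2]² = 1485² = 2205225
∑_{k=1}^{39} k³ = [39×40/2]² = 780² = 608400
∑_{k=40}^{54} k³ = 2205225 - 608400 = 1596825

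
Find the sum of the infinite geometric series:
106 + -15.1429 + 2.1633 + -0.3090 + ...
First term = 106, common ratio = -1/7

For |r| < 1, S = a / (1 - r)
S = 106 / (1 - (-1/7))
S = 106 / (8/7)
S = 371/4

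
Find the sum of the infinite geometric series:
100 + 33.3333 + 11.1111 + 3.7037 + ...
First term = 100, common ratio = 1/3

For |r| < 1, S = a / (1 - r)
S = 100 / (1 - (1/3))
S = 100 / (2/3)
S = 150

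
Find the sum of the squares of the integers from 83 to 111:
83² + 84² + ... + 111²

Use ∑_{k=1}^{n} k² = n(n+1)(2n+1)/6, then subtract the first 82 terms.
∑_{k=1}^{111} k² = 111×112×223/6 = 462056
∑_{k=1}^{82} k² = 82×83×165/6 = 187165
∑_{k=83}^{111} k² = 462056 - 187165 = 274891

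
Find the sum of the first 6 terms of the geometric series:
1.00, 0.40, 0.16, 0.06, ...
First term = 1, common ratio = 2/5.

Sₙ = a(1 - rⁿ) / (1 - r)
S_6 = 1(1 - (2/5)^6) / (1 - (2/5))
S_6 = 1(1 - (64/15625)) / (3/5)
S_6 = 5187/3125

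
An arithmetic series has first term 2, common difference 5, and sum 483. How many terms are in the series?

Using S = n/2 × [2a + (n-1)d]
483 = n/2 × [2(2) + (n-1)(5)]
483 = n/2 × [4 + 5n - 5]
966 = n × [-1 + 5n]
5n² + (-1)n - 966 = 0
Discriminant: Δ = (-1)² - 4(5)(-966) = 1 + 19320 = 19321
√Δ = 139
n = [-(-1) + √Δ] / (2·5) = (1 + 139) / 10 = 140 / 10 = 14
(The negative root is discarded since n must be a positive integer.)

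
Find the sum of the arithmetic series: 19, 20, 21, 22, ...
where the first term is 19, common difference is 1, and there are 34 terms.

Sₙ = n/2 × (first + last)
Last term = a + (n-1)d = 19 + (34-1)×1 = 52
S_34 = 34/2 × (19 + 52)
S_34 = 34/2 × 71 = 1207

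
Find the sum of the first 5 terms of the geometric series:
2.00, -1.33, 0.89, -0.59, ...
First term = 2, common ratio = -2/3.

Sₙ = a(1 - rⁿ) / (1 - r)
S_5 = 2(1 - (-2/3)^5) / (1 - (-2/3))
S_5 = 2(1 - (-32/243)) / (5/3)
S_5 = 110/81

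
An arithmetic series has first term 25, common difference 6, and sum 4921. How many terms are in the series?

Using S = n/2 × [2a + (n-1)d]
4921 = n/2 × [2(25) + (n-1)(6)]
4921 = n/2 × [50 + 6n - 6]
9842 = n × [44 + 6n]
6n² + (44)n - 9842 = 0
Discriminant: Δ = (44)² - 4(6)(-9842) = 1936 + 236208 = 238144
√Δ = 488
n = [-(44) + √Δ] / (2·6) = (-44 + 488) / 12 = 444 / 12 = 37
(The negative root is discarded since n must be a positive integer.)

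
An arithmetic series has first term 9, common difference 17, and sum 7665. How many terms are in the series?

Using S = n/2 × [2a + (n-1)d]
7665 = n/2 × [2(9) + (n-1)(17)]
7665 = n/2 × [18 + 17n - 17]
15330 = n × [1 + 17n]
17n² + (1)n - 15330 = 0
Discriminant: Δ = (1)² - 4(17)(-15330) = 1 + 1042440 = 1042441
√Δ = 1021
n = [-(1) + √Δ] / (2·17) = (-1 + 1021) / 34 = 1020 / 34 = 30
(The negative root is discarded since n must be a positive integer.)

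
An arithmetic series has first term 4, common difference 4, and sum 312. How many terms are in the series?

Using S = n/2 × [2a + (n-1)d]
312 = n/2 × [2(4) + (n-1)(4)]
312 = n/2 × [8 + 4n - 4]
624 = n × [4 + 4n]
4n² + (4)n - 624 = 0
Discriminant: Δ = (4)² - 4(4)(-624) = 16 + 9984 = 10000
√Δ = 100
n = [-(4) + √Δ] / (2·4) = (-4 + 100) / 8 = 96 / 8 = 12
(The negative root is discarded since n must be a positive integer.)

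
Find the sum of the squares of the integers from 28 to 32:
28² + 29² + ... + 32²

Use ∑_{k=1}^{n} k² = n(n+1)(2n+1)/6, then subtract the first 27 terms.
∑_{k=1}^{32} k² = 32×33×65/6 = 11440
∑_{k=1}^{27} k² = 27×28×55/6 = 6930
∑_{k=28}^{32} k² = 11440 - 6930 = 4510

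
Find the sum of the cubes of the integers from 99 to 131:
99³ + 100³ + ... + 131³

Use ∑_{k=1}^{n} k³ = [n(n+1)/2]², then subtract the first 98 terms.
∑_{k=1}^{131} k³ = [131×132/2]² = 8646² = 74753316
∑_{k=1}^{98} k³ = [98×99/2]² = 4851² = 23532201
∑_{k=99}^{131} k³ = 74753316 - 23532201 = 51221115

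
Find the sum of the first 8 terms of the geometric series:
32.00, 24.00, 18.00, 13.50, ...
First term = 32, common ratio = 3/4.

Sₙ = a(1 - rⁿ) / (1 - r)
S_8 = 32(1 - (3/4)^8) / (1 - (3/4))
S_8 = 32(1 - (6561/65536)) / (1/4)
S_8 = 58975/512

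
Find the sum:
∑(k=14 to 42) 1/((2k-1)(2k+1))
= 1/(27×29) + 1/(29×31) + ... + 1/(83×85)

Partial fractions: 1/((2k-1)(2k+1)) = (1/2)[1/(2k-1) - 1/(2k+1)]
The series telescopes:
= (1/2)[1/27 - 1/85]
= 29/2295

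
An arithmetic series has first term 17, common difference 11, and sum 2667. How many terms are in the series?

Using S = n/2 × [2a + (n-1)d]
2667 = n/2 × [2(17) + (n-1)(11)]
2667 = n/2 × [34 + 11n - 11]
5334 = n × [23 + 11n]
11n² + (23)n - 5334 = 0
Discriminant: Δ = (23)² - 4(11)(-5334) = 529 + 234696 = 235225
√Δ = 485
n = [-(23) + √Δ] / (2·11) = (-23 + 485) / 22 = 462 / 22 = 21
(The negative root is discarded since n must be a positive integer.)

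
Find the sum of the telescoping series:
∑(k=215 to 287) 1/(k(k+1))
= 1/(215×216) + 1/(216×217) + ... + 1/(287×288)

Partial fractions: 1/(k(k+1)) = 1/k - 1/(k+1)
The series telescopes:
= (1/215 - 1/216) + (1/216 - 1/217) + ... + (1/287 - 1/288)
= 1/215 - 1/288
= 73/61920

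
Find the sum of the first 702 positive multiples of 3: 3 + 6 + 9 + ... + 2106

Factor out 3: = 3(1 + 2 + ... + 702) = 3 × n(n+1)/2
= 3 × 702×703/2
= 3 × 246753
= 740259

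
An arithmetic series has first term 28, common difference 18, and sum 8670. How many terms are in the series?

Using S = n/2 × [2a + (n-1)d]
8670 = n/2 × [2(28) + (n-1)(18)]
8670 = n/2 × [56 + 18n - 18]
17340 = n × [38 + 18n]
18n² + (38)n - 17340 = 0
Discriminant: Δ = (38)² - 4(18)(-17340) = 1444 + 1248480 = 1249924
√Δ = 1118
n = [-(38) + √Δ] / (2·18) = (-38 + 1118) / 36 = 1080 / 36 = 30
(The negative root is discarded since n must be a positive integer.)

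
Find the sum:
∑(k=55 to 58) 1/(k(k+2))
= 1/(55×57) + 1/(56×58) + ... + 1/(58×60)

Partial fractions: 1/(k(k+2)) = (1/2)[1/k - 1/(k+2)]
Telescoping leaves the first two and last two terms:
= (1/2)[1/55 + 1/56 - 1/59 - 1/60]
= 1321/1090320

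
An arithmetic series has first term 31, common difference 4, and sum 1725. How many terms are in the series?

Using S = n/2 × [2a + (n-1)d]
1725 = n/2 × [2(31) + (n-1)(4)]
1725 = n/2 × [62 + 4n - 4]
3450 = n × [58 + 4n]
4n² + (58)n - 3450 = 0
Discriminant: Δ = (58)² - 4(4)(-3450) = 3364 + 55200 = 58564
√Δ = 242
n = [-(58) + √Δ] / (2·4) = (-58 + 242) / 8 = 184 / 8 = 23
(The negative root is discarded since n must be a positive integer.)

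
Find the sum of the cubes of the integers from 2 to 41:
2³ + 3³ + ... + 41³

Use ∑_{k=1}^{n} k³ = [n(n+1)/2]², then subtract the first 1 terms.
∑_{k=1}^{41} k³ = [41×42/2]² = 861² = 741321
∑_{k=1}^{1} k³ = [1×2/2]² = 1² = 1
∑_{k=2}^{41} k³ = 741321 - 1 = 741320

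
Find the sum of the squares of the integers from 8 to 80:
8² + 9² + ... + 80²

Use ∑_{k=1}^{n} k² = n(n+1)(2n+1)/6, then subtract the first 7 terms.
∑_{k=1}^{80} k² = 80×81×161/6 = 173880
∑_{k=1}^{7} k² = 7×8×15/6 = 140
∑_{k=8}^{80} k² = 173880 - 140 = 173740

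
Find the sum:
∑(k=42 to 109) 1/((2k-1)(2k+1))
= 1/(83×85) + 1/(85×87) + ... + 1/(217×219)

Partial fractions: 1/((2k-1)(2k+1)) = (1/2)[1/(2k-1) - 1/(2k+1)]
The series telescopes:
= (1/2)[1/83 - 1/219]
= 68/18177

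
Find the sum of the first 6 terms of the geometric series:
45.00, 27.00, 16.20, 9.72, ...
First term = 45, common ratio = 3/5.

Sₙ = a(1 - rⁿ) / (1 - r)
S_6 = 45(1 - (3/5)^6) / (1 - (3/5))
S_6 = 45(1 - (729/15625)) / (2/5)
S_6 = 67032/625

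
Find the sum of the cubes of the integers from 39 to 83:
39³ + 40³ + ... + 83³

Use ∑_{k=1}^{n} k³ = [n(n+1)/2]², then subtract the first 38 terms.
∑_{k=1}^{83} k³ = [83×84/2]² = 3486² = 12152196
∑_{k=1}^{38} k³ = [38×39/2]² = 741² = 549081
∑_{k=39}^{83} k³ = 12152196 - 549081 = 11603115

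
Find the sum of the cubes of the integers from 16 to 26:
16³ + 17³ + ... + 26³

Use ∑_{k=1}^{n} k³ = [n(n+1)/2]², then subtract the first 15 terms.
∑_{k=1}^{26} k³ = [26×27/2]² = 351² = 123201
∑_{k=1}^{15} k³ = [15×16/2]² = 120² = 14400
∑_{k=16}^{26} k³ = 123201 - 14400 = 108801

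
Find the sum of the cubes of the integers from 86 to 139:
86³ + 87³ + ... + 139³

Use ∑_{k=1}^{n} k³ = [n(n+1)/2]², then subtract the first 85 terms.
∑_{k=1}^{139} k³ = [139×140/2]² = 9730² = 94672900
∑_{k=1}^{85} k³ = [85×86/2]² = 3655² = 13359025
∑_{k=86}^{139} k³ = 94672900 - 13359025 = 81313875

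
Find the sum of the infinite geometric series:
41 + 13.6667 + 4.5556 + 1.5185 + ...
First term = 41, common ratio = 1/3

For |r| < 1, S = a / (1 - r)
S = 41 / (1 - (1/3))
S = 41 / (2/3)
S = 123/2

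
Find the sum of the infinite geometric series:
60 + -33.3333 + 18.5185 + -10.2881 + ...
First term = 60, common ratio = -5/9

For |r| < 1, S = a / (1 - r)
S = 60 / (1 - (-5/9))
S = 60 / (14/9)
S = 270/7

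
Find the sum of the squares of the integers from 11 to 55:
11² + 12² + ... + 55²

Use ∑_{k=1}^{n} k² = n(n+1)(2n+1)/6, then subtract the first 10 terms.
∑_{k=1}^{55} k² = 55×56×111/6 = 56980
∑_{k=1}^{10} k² = 10×11×21/6 = 385
∑_{k=11}^{55} k² = 56980 - 385 = 56595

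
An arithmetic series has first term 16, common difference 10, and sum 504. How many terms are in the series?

Using S = n/2 × [2a + (n-1)d]
504 = n/2 × [2(16) + (n-1)(10)]
504 = n/2 × [32 + 10n - 10]
1008 = n × [22 + 10n]
10n² + (22)n - 1008 = 0
Discriminant: Δ = (22)² - 4(10)(-1008) = 484 + 40320 = 40804
√Δ = 202
n = [-(22) + √Δ] / (2·10) = (-22 + 202) / 20 = 180 / 20 = 9
(The negative root is discarded since n must be a positive integer.)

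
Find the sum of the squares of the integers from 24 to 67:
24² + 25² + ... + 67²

Use ∑_{k=1}^{n} k² = n(n+1)(2n+1)/6, then subtract the first 23 terms.
∑_{k=1}^{67} k² = 67×68×135/6 = 102510
∑_{k=1}^{23} k² = 23×24×47/6 = 4324
∑_{k=24}^{67} k² = 102510 - 4324 = 98186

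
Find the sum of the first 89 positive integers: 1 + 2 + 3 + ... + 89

Formula: ∑k = n(n+1)/2
= 89×90/2
= 8010/2
= 4005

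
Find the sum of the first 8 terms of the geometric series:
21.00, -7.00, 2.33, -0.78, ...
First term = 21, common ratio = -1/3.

Sₙ = a(1 - rⁿ) / (1 - r)
S_8 = 21(1 - (-1/3)^8) / (1 - (-1/3))
S_8 = 21(1 - (1/6561)) / (4/3)
S_8 = 11480/729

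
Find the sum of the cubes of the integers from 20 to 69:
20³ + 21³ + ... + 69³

Use ∑_{k=1}^{n} k³ = [n(n+1)/2]², then subtract the first 19 terms.
∑_{k=1}^{69} k³ = [69×70/2]² = 2415² = 5832225
∑_{k=1}^{19} k³ = [19×20/2]² = 190² = 36100
∑_{k=20}^{69} k³ = 5832225 - 36100 = 5796125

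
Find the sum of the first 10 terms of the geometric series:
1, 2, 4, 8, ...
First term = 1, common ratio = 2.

Sₙ = a(1 - rⁿ) / (1 - r)
S_10 = 1(1 - 2^10) / (1 - 2)
S_10 = 1(1 - 1024) / (-1)
S_10 = 1023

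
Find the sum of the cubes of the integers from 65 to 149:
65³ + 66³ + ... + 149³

Use ∑_{k=1}^{n} k³ = [n(n+1)/2]², then subtract the first 64 terms.
∑_{k=1}^{149} k³ = [149×150/2]² = 11175² = 124880625
∑_{k=1}^{64} k³ = [64×65/2]² = 2080² = 4326400
∑_{k=65}^{149} k³ = 124880625 - 4326400 = 120554225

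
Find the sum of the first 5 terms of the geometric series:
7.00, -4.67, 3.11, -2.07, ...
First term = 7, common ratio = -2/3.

Sₙ = a(1 - rⁿ) / (1 - r)
S_5 = 7(1 - (-2/3)^5) / (1 - (-2/3))
S_5 = 7(1 - (-32/243)) / (5/3)
S_5 = 385/81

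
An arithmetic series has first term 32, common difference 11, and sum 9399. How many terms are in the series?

Using S = n/2 × [2a + (n-1)d]
9399 = n/2 × [2(32) + (n-1)(11)]
9399 = n/2 × [64 + 11n - 11]
18798 = n × [53 + 11n]
11n² + (53)n - 18798 = 0
Discriminant: Δ = (53)² - 4(11)(-18798) = 2809 + 827112 = 829921
√Δ = 911
n = [-(53) + √Δ] / (2·11) = (-53 + 911) / 22 = 858 / 22 = 39
(The negative root is discarded since n must be a positive integer.)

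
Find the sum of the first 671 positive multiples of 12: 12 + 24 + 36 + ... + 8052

Factor out 12: = 12(1 + 2 + ... + 671) = 12 × n(n+1)/2
= 12 × 671×672/2
= 12 × 225456
= 2705472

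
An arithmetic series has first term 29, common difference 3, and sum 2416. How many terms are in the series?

Using S = n/2 × [2a + (n-1)d]
2416 = n/2 × [2(29) + (n-1)(3)]
2416 = n/2 × [58 + 3n - 3]
4832 = n × [55 + 3n]
3n² + (55)n - 4832 = 0
Discriminant: Δ = (55)² - 4(3)(-4832) = 3025 + 57984 = 61009
√Δ = 247
n = [-(55) + √Δ] / (2·3) = (-55 + 247) / 6 = 192 / 6 = 32
(The negative root is discarded since n must be a positive integer.)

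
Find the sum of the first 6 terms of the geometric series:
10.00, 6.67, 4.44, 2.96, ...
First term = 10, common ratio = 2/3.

Sₙ = a(1 - rⁿ) / (1 - r)
S_6 = 10(1 - (2/3)^6) / (1 - (2/3))
S_6 = 10(1 - (64/729)) / (1/3)
S_6 = 6650/243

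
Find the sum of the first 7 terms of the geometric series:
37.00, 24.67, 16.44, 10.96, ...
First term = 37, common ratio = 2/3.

Sₙ = a(1 - rⁿ) / (1 - r)
S_7 = 37(1 - (2/3)^7) / (1 - (2/3))
S_7 = 37(1 - (128/2187)) / (1/3)
S_7 = 76183/729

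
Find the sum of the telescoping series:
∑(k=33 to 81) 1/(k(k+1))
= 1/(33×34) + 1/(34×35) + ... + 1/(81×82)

Partial fractions: 1/(k(k+1)) = 1/k - 1/(k+1)
The series telescopes:
= (1/33 - 1/34) + (1/34 - 1/35) + ... + (1/81 - 1/82)
= 1/33 - 1/82
= 49/2706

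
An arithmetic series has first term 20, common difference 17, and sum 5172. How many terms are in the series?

Using S = n/2 × [2a + (n-1)d]
5172 = n/2 × [2(20) + (n-1)(17)]
5172 = n/2 × [40 + 17n - 17]
10344 = n × [23 + 17n]
17n² + (23)n - 10344 = 0
Discriminant: Δ = (23)² - 4(17)(-10344) = 529 + 703392 = 703921
√Δ = 839
n = [-(23) + √Δ] / (2·17) = (-23 + 839) / 34 = 816 / 34 = 24
(The negative root is discarded since n must be a positive integer.)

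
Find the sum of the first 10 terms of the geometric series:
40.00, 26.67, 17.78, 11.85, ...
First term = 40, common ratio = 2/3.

Sₙ = a(1 - rⁿ) / (1 - r)
S_10 = 40(1 - (2/3)^10) / (1 - (2/3))
S_10 = 40(1 - (1024/59049)) / (1/3)
S_10 = 2321000/19683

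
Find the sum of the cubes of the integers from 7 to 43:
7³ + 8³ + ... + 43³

Use ∑_{k=1}^{n} k³ = [n(n+1)/2]², then subtract the first 6 terms.
∑_{k=1}^{43} k³ = [43×44/2]² = 946² = 894916
∑_{k=1}^{6} k³ = [6×7/2]² = 21² = 441
∑_{k=7}^{43} k³ = 894916 - 441 = 894475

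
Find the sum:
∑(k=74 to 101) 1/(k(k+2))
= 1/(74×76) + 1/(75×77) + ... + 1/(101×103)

Partial fractions: 1/(k(k+2)) = (1/2)[1/k - 1/(k+2)]
Telescoping leaves the first two and last two terms:
= (1/2)[1/74 + 1/75 - 1/102 - 1/103]
= 11879/3239350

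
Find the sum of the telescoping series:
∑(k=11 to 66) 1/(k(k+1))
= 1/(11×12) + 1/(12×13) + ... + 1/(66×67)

Partial fractions: 1/(k(k+1)) = 1/k - 1/(k+1)
The series telescopes:
= (1/11 - 1/12) + (1/12 - 1/13) + ... + (1/66 - 1/67)
= 1/11 - 1/67
= 56/737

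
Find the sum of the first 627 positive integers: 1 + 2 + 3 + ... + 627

Formula: ∑k = n(n+1)/2
= 627×628/2
= 393756/2
= 196878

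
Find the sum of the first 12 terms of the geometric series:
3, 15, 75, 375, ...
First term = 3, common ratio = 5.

Sₙ = a(1 - rⁿ) / (1 - r)
S_12 = 3(1 - 5^12) / (1 - 5)
S_12 = 3(1 - 244140625) / (-4)
S_12 = 183105468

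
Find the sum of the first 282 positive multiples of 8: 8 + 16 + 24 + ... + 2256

Factor out 8: = 8(1 + 2 + ... + 282) = 8 × n(n+1)/2
= 8 × 282×283/2
= 8 × 39903
= 319224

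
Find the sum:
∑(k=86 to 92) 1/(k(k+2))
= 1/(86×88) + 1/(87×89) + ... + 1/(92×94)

Partial fractions: 1/(k(k+2)) = (1/2)[1/k - 1/(k+2)]
Telescoping leaves the first two and last two terms:
= (1/2)[1/86 + 1/87 - 1/93 - 1/94]
= 4718/5450637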